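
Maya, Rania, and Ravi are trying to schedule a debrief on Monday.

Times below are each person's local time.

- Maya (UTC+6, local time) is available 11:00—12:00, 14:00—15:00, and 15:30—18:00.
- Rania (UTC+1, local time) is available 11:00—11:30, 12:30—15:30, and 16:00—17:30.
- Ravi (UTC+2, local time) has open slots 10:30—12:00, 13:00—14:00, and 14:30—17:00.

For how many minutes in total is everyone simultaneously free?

Maya → UTC: 05:00–06:00, 08:00–09:00, 09:30–12:00.
Rania → UTC: 10:00–10:30, 11:30–14:30, 15:00–16:30.
Ravi → UTC: 08:30–10:00, 11:00–12:00, 12:30–15:00.
Maya ∩ Rania: 10:00–10:30, 11:30–12:00.
Maya ∩ Rania ∩ Ravi: 11:30–12:00.
Total common minutes: 30.

30 minutes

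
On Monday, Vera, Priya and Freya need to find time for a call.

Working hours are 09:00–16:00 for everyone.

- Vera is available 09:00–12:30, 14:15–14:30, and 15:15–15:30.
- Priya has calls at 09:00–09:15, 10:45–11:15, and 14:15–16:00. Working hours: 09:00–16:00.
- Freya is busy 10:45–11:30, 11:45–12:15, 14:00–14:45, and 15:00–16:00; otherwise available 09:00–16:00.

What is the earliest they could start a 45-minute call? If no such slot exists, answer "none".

Priya free within 09:00–16:00: 09:15–10:45, 11:15–14:15.
Freya free within 09:00–16:00: 09:00–10:45, 11:30–11:45, 12:15–14:00, 14:45–15:00.
Vera ∩ Priya: 09:15–10:45, 11:15–12:30.
Vera ∩ Priya ∩ Freya: 09:15–10:45, 11:30–11:45, 12:15–12:30.
Windows ≥ 45 min: 09:15–10:45.
Earliest such window starts at 09:15.

09:15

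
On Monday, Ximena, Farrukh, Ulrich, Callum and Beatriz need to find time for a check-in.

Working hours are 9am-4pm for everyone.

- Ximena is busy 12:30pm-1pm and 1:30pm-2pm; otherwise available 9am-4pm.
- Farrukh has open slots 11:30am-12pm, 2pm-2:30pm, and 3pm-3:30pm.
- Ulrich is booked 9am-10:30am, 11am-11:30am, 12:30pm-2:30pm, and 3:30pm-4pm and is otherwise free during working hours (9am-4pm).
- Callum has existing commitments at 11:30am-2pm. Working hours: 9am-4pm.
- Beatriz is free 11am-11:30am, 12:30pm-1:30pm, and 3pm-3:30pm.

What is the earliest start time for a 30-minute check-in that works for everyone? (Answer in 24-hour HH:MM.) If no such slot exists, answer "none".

Ximena free within 09:00–16:00: 09:00–12:30, 13:00–13:30, 14:00–16:00.
Ulrich free within 09:00–16:00: 10:30–11:00, 11:30–12:30, 14:30–15:30.
Callum free within 09:00–16:00: 09:00–11:30, 14:00–16:00.
Ximena ∩ Farrukh: 11:30–12:00, 14:00–14:30, 15:00–15:30.
Ximena ∩ Farrukh ∩ Ulrich: 11:30–12:00, 15:00–15:30.
Ximena ∩ Farrukh ∩ Ulrich ∩ Callum: 15:00–15:30.
Ximena ∩ Farrukh ∩ Ulrich ∩ Callum ∩ Beatriz: 15:00–15:30.
Windows ≥ 30 min: 15:00–15:30.
Earliest such window starts at 15:00.

15:00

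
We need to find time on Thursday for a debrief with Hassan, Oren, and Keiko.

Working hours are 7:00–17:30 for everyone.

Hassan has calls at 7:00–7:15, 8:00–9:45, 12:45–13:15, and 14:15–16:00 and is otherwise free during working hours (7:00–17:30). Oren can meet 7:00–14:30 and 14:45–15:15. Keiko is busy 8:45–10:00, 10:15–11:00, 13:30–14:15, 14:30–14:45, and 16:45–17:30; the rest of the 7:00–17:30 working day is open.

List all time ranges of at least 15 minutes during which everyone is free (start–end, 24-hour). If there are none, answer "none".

Hassan free within 07:00–17:30: 07:15–08:00, 09:45–12:45, 13:15–14:15, 16:00–17:30.
Keiko free within 07:00–17:30: 07:00–08:45, 10:00–10:15, 11:00–13:30, 14:15–14:30, 14:45–16:45.
Hassan ∩ Oren: 07:15–08:00, 09:45–12:45, 13:15–14:15.
Hassan ∩ Oren ∩ Keiko: 07:15–08:00, 10:00–10:15, 11:00–12:45, 13:15–13:30.
Windows ≥ 15 min: 07:15–08:00, 10:00–10:15, 11:00–12:45, 13:15–13:30.

07:15–08:00, 10:00–10:15, 11:00–12:45, 13:15–13:30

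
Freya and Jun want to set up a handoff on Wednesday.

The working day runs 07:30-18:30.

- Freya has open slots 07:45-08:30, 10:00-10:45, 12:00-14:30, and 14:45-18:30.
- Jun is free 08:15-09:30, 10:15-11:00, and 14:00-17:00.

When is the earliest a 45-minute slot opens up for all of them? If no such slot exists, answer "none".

Freya ∩ Jun: 08:15–08:30, 10:15–10:45, 14:00–14:30, 14:45–17:00.
Windows ≥ 45 min: 14:45–17:00.
Earliest such window starts at 14:45.

14:45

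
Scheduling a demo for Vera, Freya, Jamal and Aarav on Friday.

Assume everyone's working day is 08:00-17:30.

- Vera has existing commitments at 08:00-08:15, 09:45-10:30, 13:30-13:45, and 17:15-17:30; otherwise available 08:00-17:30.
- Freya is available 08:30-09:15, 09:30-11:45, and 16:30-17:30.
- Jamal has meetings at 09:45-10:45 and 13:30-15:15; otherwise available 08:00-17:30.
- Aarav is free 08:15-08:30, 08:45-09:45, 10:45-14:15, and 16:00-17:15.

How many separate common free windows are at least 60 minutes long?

Vera free within 08:00–17:30: 08:15–09:45, 10:30–13:30, 13:45–17:15.
Jamal free within 08:00–17:30: 08:00–09:45, 10:45–13:30, 15:15–17:30.
Vera ∩ Freya: 08:30–09:15, 09:30–09:45, 10:30–11:45, 16:30–17:15.
Vera ∩ Freya ∩ Jamal: 08:30–09:15, 09:30–09:45, 10:45–11:45, 16:30–17:15.
Vera ∩ Freya ∩ Jamal ∩ Aarav: 08:45–09:15, 09:30–09:45, 10:45–11:45, 16:30–17:15.
Windows ≥ 60 min: 10:45–11:45.
That's 1 window.

1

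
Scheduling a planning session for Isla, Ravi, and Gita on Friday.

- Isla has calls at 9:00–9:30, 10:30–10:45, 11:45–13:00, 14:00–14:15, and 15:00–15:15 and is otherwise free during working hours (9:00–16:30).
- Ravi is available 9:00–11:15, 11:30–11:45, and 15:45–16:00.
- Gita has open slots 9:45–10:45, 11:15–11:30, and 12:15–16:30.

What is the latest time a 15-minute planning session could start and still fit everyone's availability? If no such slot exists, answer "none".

Isla free within 09:00–16:30: 09:30–10:30, 10:45–11:45, 13:00–14:00, 14:15–15:00, 15:15–16:30.
Isla ∩ Ravi: 09:30–10:30, 10:45–11:15, 11:30–11:45, 15:45–16:00.
Isla ∩ Ravi ∩ Gita: 09:45–10:30, 15:45–16:00.
Windows ≥ 15 min: 09:45–10:30, 15:45–16:00.
Latest start in the last window 15:45–16:00 is 16:00 − 15 min = 15:45.

15:45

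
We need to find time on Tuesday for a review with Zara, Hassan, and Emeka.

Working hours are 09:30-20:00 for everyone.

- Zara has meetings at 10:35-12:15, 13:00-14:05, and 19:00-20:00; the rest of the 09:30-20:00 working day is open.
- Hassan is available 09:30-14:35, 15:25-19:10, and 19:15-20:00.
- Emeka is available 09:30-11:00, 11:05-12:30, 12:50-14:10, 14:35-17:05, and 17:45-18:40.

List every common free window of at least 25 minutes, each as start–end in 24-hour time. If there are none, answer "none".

Zara free within 09:30–20:00: 09:30–10:35, 12:15–13:00, 14:05–19:00.
Zara ∩ Hassan: 09:30–10:35, 12:15–13:00, 14:05–14:35, 15:25–19:00.
Zara ∩ Hassan ∩ Emeka: 09:30–10:35, 12:15–12:30, 12:50–13:00, 14:05–14:10, 15:25–17:05, 17:45–18:40.
Windows ≥ 25 min: 09:30–10:35, 15:25–17:05, 17:45–18:40.

09:30–10:35, 15:25–17:05, 17:45–18:40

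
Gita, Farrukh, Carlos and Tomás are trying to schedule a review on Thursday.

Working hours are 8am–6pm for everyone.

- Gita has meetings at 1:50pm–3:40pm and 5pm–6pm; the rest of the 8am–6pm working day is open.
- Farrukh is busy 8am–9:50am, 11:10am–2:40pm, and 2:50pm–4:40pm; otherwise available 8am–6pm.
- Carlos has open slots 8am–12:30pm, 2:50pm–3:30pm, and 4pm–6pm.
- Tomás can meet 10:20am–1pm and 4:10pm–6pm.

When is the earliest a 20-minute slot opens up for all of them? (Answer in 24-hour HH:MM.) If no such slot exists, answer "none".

Gita free within 08:00–18:00: 08:00–13:50, 15:40–17:00.
Farrukh free within 08:00–18:00: 09:50–11:10, 14:40–14:50, 16:40–18:00.
Gita ∩ Farrukh: 09:50–11:10, 16:40–17:00.
Gita ∩ Farrukh ∩ Carlos: 09:50–11:10, 16:40–17:00.
Gita ∩ Farrukh ∩ Carlos ∩ Tomás: 10:20–11:10, 16:40–17:00.
Windows ≥ 20 min: 10:20–11:10, 16:40–17:00.
Earliest such window starts at 10:20.

10:20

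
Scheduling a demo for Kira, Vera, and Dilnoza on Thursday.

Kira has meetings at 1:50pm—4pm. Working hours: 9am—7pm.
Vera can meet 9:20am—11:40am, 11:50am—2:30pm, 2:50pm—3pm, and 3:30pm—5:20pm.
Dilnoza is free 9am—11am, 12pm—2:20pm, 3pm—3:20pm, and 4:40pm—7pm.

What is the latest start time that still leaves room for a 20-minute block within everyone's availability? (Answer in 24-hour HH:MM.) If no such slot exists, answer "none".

Kira free within 09:00–19:00: 09:00–13:50, 16:00–19:00.
Kira ∩ Vera: 09:20–11:40, 11:50–13:50, 16:00–17:20.
Kira ∩ Vera ∩ Dilnoza: 09:20–11:00, 12:00–13:50, 16:40–17:20.
Windows ≥ 20 min: 09:20–11:00, 12:00–13:50, 16:40–17:20.
Latest start in the last window 16:40–17:20 is 17:20 − 20 min = 17:00.

17:00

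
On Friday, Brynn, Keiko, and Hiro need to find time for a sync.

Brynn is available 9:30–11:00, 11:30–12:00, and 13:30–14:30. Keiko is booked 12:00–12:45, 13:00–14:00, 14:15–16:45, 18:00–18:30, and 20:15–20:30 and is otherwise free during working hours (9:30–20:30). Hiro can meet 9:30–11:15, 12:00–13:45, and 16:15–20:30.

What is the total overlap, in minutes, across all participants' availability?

Keiko free within 09:30–20:30: 09:30–12:00, 12:45–13:00, 14:00–14:15, 16:45–18:00, 18:30–20:15.
Brynn ∩ Keiko: 09:30–11:00, 11:30–12:00, 14:00–14:15.
Brynn ∩ Keiko ∩ Hiro: 09:30–11:00.
Total common minutes: 90.

90 minutes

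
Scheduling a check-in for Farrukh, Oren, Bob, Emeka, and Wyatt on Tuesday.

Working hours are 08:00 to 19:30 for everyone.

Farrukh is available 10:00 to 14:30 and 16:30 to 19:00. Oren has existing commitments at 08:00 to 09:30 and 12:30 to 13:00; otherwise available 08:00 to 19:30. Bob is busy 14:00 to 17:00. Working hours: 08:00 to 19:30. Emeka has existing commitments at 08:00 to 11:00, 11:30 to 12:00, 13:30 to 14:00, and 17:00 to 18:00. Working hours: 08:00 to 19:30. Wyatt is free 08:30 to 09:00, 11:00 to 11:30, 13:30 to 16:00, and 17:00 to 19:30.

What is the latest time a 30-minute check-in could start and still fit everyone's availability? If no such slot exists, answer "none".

18:30

Oren free within 08:00–19:30: 09:30–12:30, 13:00–19:30.
Bob free within 08:00–19:30: 08:00–14:00, 17:00–19:30.
Emeka free within 08:00–19:30: 11:00–11:30, 12:00–13:30, 14:00–17:00, 18:00–19:30.
Farrukh ∩ Oren: 10:00–12:30, 13:00–14:30, 16:30–19:00.
Farrukh ∩ Oren ∩ Bob: 10:00–12:30, 13:00–14:00, 17:00–19:00.
Farrukh ∩ Oren ∩ Bob ∩ Emeka: 11:00–11:30, 12:00–12:30, 13:00–13:30, 18:00–19:00.
Farrukh ∩ Oren ∩ Bob ∩ Emeka ∩ Wyatt: 11:00–11:30, 18:00–19:00.
Windows ≥ 30 min: 11:00–11:30, 18:00–19:00.
Latest start in the last window 18:00–19:00 is 19:00 − 30 min = 18:30.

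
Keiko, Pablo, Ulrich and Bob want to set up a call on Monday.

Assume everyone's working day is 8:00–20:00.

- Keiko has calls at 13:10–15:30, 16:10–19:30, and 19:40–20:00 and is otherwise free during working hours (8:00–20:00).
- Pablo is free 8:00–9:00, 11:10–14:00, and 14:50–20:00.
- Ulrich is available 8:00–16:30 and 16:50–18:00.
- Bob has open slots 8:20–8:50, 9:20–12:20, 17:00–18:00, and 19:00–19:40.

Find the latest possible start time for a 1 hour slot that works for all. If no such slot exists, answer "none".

11:20

Keiko free within 08:00–20:00: 08:00–13:10, 15:30–16:10, 19:30–19:40.
Keiko ∩ Pablo: 08:00–09:00, 11:10–13:10, 15:30–16:10, 19:30–19:40.
Keiko ∩ Pablo ∩ Ulrich: 08:00–09:00, 11:10–13:10, 15:30–16:10.
Keiko ∩ Pablo ∩ Ulrich ∩ Bob: 08:20–08:50, 11:10–12:20.
Windows ≥ 60 min: 11:10–12:20.
Latest start in the last window 11:10–12:20 is 12:20 − 60 min = 11:20.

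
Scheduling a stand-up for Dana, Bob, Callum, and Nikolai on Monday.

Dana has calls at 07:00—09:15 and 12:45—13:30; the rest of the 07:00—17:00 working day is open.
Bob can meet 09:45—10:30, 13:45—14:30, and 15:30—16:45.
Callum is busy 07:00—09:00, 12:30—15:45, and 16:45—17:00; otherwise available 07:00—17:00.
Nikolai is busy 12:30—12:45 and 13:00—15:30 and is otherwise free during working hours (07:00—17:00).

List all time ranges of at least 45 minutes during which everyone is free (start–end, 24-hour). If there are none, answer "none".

Dana free within 07:00–17:00: 09:15–12:45, 13:30–17:00.
Callum free within 07:00–17:00: 09:00–12:30, 15:45–16:45.
Nikolai free within 07:00–17:00: 07:00–12:30, 12:45–13:00, 15:30–17:00.
Dana ∩ Bob: 09:45–10:30, 13:45–14:30, 15:30–16:45.
Dana ∩ Bob ∩ Callum: 09:45–10:30, 15:45–16:45.
Dana ∩ Bob ∩ Callum ∩ Nikolai: 09:45–10:30, 15:45–16:45.
Windows ≥ 45 min: 09:45–10:30, 15:45–16:45.

09:45–10:30, 15:45–16:45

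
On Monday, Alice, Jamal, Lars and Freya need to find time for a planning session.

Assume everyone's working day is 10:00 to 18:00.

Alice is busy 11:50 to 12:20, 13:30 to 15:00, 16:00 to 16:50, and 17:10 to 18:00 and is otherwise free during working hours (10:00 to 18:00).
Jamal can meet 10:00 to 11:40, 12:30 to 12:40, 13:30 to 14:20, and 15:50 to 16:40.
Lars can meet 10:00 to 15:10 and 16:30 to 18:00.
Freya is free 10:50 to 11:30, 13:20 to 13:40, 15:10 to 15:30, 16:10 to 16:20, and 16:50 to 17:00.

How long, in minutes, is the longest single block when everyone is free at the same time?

40 minutes

Alice free within 10:00–18:00: 10:00–11:50, 12:20–13:30, 15:00–16:00, 16:50–17:10.
Alice ∩ Jamal: 10:00–11:40, 12:30–12:40, 15:50–16:00.
Alice ∩ Jamal ∩ Lars: 10:00–11:40, 12:30–12:40.
Alice ∩ Jamal ∩ Lars ∩ Freya: 10:50–11:30.
Single common window of 40 minutes.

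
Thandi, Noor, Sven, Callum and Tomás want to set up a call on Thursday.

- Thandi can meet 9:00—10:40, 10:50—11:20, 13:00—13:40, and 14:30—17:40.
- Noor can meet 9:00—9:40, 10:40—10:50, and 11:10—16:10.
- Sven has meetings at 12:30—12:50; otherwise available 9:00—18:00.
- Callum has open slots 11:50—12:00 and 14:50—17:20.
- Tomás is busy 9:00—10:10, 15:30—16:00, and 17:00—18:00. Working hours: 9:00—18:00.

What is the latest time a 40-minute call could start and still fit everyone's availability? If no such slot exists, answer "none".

Sven free within 09:00–18:00: 09:00–12:30, 12:50–18:00.
Tomás free within 09:00–18:00: 10:10–15:30, 16:00–17:00.
Thandi ∩ Noor: 09:00–09:40, 11:10–11:20, 13:00–13:40, 14:30–16:10.
Thandi ∩ Noor ∩ Sven: 09:00–09:40, 11:10–11:20, 13:00–13:40, 14:30–16:10.
Thandi ∩ Noor ∩ Sven ∩ Callum: 14:50–16:10.
Thandi ∩ Noor ∩ Sven ∩ Callum ∩ Tomás: 14:50–15:30, 16:00–16:10.
Windows ≥ 40 min: 14:50–15:30.
Latest start in the last window 14:50–15:30 is 15:30 − 40 min = 14:50.

14:50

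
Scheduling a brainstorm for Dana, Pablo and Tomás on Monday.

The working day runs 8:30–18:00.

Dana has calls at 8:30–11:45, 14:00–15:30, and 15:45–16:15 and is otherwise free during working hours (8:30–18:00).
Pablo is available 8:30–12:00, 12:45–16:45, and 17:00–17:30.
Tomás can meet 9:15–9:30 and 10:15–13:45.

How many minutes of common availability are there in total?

75 minutes

Dana free within 08:30–18:00: 11:45–14:00, 15:30–15:45, 16:15–18:00.
Dana ∩ Pablo: 11:45–12:00, 12:45–14:00, 15:30–15:45, 16:15–16:45, 17:00–17:30.
Dana ∩ Pablo ∩ Tomás: 11:45–12:00, 12:45–13:45.
Total common minutes: 15 + 60 = 75.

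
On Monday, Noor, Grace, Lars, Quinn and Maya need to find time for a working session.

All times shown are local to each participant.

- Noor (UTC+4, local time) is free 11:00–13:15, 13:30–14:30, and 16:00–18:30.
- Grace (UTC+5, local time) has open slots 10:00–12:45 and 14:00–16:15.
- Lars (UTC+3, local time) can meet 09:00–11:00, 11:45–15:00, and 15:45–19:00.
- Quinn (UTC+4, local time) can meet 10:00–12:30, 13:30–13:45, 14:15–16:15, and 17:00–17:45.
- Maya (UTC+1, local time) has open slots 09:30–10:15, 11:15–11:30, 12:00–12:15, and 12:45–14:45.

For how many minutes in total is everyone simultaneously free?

15 minutes

Noor → UTC: 07:00–09:15, 09:30–10:30, 12:00–14:30.
Grace → UTC: 05:00–07:45, 09:00–11:15.
Lars → UTC: 06:00–08:00, 08:45–12:00, 12:45–16:00.
Quinn → UTC: 06:00–08:30, 09:30–09:45, 10:15–12:15, 13:00–13:45.
Maya → UTC: 08:30–09:15, 10:15–10:30, 11:00–11:15, 11:45–13:45.
Noor ∩ Grace: 07:00–07:45, 09:00–09:15, 09:30–10:30.
Noor ∩ Grace ∩ Lars: 07:00–07:45, 09:00–09:15, 09:30–10:30.
Noor ∩ Grace ∩ Lars ∩ Quinn: 07:00–07:45, 09:30–09:45, 10:15–10:30.
Noor ∩ Grace ∩ Lars ∩ Quinn ∩ Maya: 10:15–10:30.
Total common minutes: 15.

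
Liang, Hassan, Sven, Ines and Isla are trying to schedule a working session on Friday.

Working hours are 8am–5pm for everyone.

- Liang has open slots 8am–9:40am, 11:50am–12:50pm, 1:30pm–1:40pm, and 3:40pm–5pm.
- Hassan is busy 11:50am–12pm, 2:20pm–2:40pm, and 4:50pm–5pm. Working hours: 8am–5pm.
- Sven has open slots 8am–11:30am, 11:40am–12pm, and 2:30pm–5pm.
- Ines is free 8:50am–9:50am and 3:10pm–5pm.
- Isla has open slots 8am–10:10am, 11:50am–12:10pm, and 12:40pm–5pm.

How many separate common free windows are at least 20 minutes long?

Hassan free within 08:00–17:00: 08:00–11:50, 12:00–14:20, 14:40–16:50.
Liang ∩ Hassan: 08:00–09:40, 12:00–12:50, 13:30–13:40, 15:40–16:50.
Liang ∩ Hassan ∩ Sven: 08:00–09:40, 15:40–16:50.
Liang ∩ Hassan ∩ Sven ∩ Ines: 08:50–09:40, 15:40–16:50.
Liang ∩ Hassan ∩ Sven ∩ Ines ∩ Isla: 08:50–09:40, 15:40–16:50.
Windows ≥ 20 min: 08:50–09:40, 15:40–16:50.
That's 2 windows.

2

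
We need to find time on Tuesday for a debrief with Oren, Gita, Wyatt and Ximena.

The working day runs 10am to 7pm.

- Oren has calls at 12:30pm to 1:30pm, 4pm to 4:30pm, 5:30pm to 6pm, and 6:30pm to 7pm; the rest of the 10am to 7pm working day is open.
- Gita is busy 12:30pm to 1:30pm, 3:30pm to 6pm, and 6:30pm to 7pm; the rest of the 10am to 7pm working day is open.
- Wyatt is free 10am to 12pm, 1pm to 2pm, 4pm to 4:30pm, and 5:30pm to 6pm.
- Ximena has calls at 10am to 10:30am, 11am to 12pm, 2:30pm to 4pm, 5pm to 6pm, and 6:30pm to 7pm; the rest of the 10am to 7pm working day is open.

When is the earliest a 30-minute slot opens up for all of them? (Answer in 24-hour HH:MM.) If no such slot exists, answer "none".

10:30

Oren free within 10:00–19:00: 10:00–12:30, 13:30–16:00, 16:30–17:30, 18:00–18:30.
Gita free within 10:00–19:00: 10:00–12:30, 13:30–15:30, 18:00–18:30.
Ximena free within 10:00–19:00: 10:30–11:00, 12:00–14:30, 16:00–17:00, 18:00–18:30.
Oren ∩ Gita: 10:00–12:30, 13:30–15:30, 18:00–18:30.
Oren ∩ Gita ∩ Wyatt: 10:00–12:00, 13:30–14:00.
Oren ∩ Gita ∩ Wyatt ∩ Ximena: 10:30–11:00, 13:30–14:00.
Windows ≥ 30 min: 10:30–11:00, 13:30–14:00.
Earliest such window starts at 10:30.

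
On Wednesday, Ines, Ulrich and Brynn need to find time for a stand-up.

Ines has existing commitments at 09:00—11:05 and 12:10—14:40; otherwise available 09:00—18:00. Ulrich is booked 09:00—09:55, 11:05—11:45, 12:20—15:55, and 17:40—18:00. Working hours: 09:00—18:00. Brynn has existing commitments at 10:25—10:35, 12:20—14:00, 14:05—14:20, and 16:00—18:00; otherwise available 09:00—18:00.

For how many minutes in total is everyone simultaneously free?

30 minutes

Ines free within 09:00–18:00: 11:05–12:10, 14:40–18:00.
Ulrich free within 09:00–18:00: 09:55–11:05, 11:45–12:20, 15:55–17:40.
Brynn free within 09:00–18:00: 09:00–10:25, 10:35–12:20, 14:00–14:05, 14:20–16:00.
Ines ∩ Ulrich: 11:45–12:10, 15:55–17:40.
Ines ∩ Ulrich ∩ Brynn: 11:45–12:10, 15:55–16:00.
Total common minutes: 25 + 5 = 30.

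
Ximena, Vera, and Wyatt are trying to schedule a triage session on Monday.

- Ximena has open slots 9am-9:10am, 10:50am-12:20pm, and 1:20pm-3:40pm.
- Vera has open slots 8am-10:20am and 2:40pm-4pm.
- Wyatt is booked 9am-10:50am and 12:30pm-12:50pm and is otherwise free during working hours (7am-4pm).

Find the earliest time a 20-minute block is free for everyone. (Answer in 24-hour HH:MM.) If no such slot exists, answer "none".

Wyatt free within 07:00–16:00: 07:00–09:00, 10:50–12:30, 12:50–16:00.
Ximena ∩ Vera: 09:00–09:10, 14:40–15:40.
Ximena ∩ Vera ∩ Wyatt: 14:40–15:40.
Windows ≥ 20 min: 14:40–15:40.
Earliest such window starts at 14:40.

14:40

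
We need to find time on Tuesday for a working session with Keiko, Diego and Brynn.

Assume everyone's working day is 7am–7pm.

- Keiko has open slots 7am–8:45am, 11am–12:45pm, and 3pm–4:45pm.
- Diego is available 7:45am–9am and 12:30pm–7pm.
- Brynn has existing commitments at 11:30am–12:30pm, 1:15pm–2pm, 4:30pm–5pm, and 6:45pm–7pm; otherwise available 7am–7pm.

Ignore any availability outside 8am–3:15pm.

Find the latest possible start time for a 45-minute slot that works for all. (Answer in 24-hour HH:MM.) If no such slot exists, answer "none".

Brynn free within 07:00–19:00: 07:00–11:30, 12:30–13:15, 14:00–16:30, 17:00–18:45.
Keiko ∩ Diego: 07:45–08:45, 12:30–12:45, 15:00–16:45.
Keiko ∩ Diego ∩ Brynn: 07:45–08:45, 12:30–12:45, 15:00–16:30.
Restricted to 08:00–15:15: 08:00–08:45, 12:30–12:45, 15:00–15:15.
Windows ≥ 45 min: 08:00–08:45.
Latest start in the last window 08:00–08:45 is 08:45 − 45 min = 08:00.

08:00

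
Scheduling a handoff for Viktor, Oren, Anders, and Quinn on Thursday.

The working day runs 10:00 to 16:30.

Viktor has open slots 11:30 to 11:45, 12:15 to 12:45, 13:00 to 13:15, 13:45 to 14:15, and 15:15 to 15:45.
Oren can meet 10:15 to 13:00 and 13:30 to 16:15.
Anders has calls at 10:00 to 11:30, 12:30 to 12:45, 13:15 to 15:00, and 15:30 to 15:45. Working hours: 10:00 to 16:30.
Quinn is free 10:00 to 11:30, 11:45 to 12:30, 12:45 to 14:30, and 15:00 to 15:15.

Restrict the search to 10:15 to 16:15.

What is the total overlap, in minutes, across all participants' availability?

Anders free within 10:00–16:30: 11:30–12:30, 12:45–13:15, 15:00–15:30, 15:45–16:30.
Viktor ∩ Oren: 11:30–11:45, 12:15–12:45, 13:45–14:15, 15:15–15:45.
Viktor ∩ Oren ∩ Anders: 11:30–11:45, 12:15–12:30, 15:15–15:30.
Viktor ∩ Oren ∩ Anders ∩ Quinn: 12:15–12:30.
Restricted to 10:15–16:15: 12:15–12:30.
Total common minutes: 15.

15 minutes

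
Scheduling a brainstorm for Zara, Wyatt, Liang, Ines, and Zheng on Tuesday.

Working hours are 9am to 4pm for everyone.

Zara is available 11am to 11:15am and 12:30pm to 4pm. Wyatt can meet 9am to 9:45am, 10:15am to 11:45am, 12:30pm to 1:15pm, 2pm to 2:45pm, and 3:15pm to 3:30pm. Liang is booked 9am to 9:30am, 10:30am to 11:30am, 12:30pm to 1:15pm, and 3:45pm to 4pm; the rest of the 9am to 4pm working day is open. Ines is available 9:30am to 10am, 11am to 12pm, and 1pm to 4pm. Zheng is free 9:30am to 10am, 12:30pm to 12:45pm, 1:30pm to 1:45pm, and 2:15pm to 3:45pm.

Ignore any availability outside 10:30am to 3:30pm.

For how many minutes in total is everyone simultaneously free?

Liang free within 09:00–16:00: 09:30–10:30, 11:30–12:30, 13:15–15:45.
Zara ∩ Wyatt: 11:00–11:15, 12:30–13:15, 14:00–14:45, 15:15–15:30.
Zara ∩ Wyatt ∩ Liang: 14:00–14:45, 15:15–15:30.
Zara ∩ Wyatt ∩ Liang ∩ Ines: 14:00–14:45, 15:15–15:30.
Zara ∩ Wyatt ∩ Liang ∩ Ines ∩ Zheng: 14:15–14:45, 15:15–15:30.
Restricted to 10:30–15:30: 14:15–14:45, 15:15–15:30.
Total common minutes: 30 + 15 = 45.

45 minutes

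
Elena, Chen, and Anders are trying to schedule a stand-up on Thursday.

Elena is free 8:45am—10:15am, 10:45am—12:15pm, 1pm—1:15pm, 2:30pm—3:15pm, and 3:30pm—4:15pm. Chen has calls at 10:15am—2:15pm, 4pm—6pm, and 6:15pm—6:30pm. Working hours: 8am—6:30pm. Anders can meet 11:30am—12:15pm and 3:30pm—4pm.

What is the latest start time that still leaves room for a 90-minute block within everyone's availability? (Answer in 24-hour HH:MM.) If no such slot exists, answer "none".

Chen free within 08:00–18:30: 08:00–10:15, 14:15–16:00, 18:00–18:15.
Elena ∩ Chen: 08:45–10:15, 14:30–15:15, 15:30–16:00.
Elena ∩ Chen ∩ Anders: 15:30–16:00.
Windows ≥ 90 min: (none).

none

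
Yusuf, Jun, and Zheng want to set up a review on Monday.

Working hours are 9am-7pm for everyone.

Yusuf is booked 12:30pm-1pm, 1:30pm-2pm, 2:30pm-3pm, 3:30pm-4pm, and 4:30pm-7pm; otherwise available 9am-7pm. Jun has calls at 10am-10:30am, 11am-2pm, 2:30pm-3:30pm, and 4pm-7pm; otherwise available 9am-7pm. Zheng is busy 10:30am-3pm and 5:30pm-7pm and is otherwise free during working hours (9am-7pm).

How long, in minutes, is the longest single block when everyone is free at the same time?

Yusuf free within 09:00–19:00: 09:00–12:30, 13:00–13:30, 14:00–14:30, 15:00–15:30, 16:00–16:30.
Jun free within 09:00–19:00: 09:00–10:00, 10:30–11:00, 14:00–14:30, 15:30–16:00.
Zheng free within 09:00–19:00: 09:00–10:30, 15:00–17:30.
Yusuf ∩ Jun: 09:00–10:00, 10:30–11:00, 14:00–14:30.
Yusuf ∩ Jun ∩ Zheng: 09:00–10:00.
Single common window of 60 minutes.

60 minutes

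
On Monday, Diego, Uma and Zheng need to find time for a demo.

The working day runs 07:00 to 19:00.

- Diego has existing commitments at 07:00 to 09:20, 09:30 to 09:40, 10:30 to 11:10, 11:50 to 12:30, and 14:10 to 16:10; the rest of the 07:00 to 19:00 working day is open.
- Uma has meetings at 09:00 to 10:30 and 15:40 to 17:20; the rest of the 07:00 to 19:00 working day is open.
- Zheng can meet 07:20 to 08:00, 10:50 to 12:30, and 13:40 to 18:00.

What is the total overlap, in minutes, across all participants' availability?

Diego free within 07:00–19:00: 09:20–09:30, 09:40–10:30, 11:10–11:50, 12:30–14:10, 16:10–19:00.
Uma free within 07:00–19:00: 07:00–09:00, 10:30–15:40, 17:20–19:00.
Diego ∩ Uma: 11:10–11:50, 12:30–14:10, 17:20–19:00.
Diego ∩ Uma ∩ Zheng: 11:10–11:50, 13:40–14:10, 17:20–18:00.
Total common minutes: 40 + 30 + 40 = 110.

110 minutes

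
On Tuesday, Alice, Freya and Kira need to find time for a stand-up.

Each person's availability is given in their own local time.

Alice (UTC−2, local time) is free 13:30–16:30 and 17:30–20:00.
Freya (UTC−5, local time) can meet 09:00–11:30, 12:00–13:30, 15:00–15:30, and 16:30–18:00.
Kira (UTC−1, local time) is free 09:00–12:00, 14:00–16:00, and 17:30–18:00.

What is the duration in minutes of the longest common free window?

60 minutes

Alice → UTC: 15:30–18:30, 19:30–22:00.
Freya → UTC: 14:00–16:30, 17:00–18:30, 20:00–20:30, 21:30–23:00.
Kira → UTC: 10:00–13:00, 15:00–17:00, 18:30–19:00.
Alice ∩ Freya: 15:30–16:30, 17:00–18:30, 20:00–20:30, 21:30–22:00.
Alice ∩ Freya ∩ Kira: 15:30–16:30.
Single common window of 60 minutes.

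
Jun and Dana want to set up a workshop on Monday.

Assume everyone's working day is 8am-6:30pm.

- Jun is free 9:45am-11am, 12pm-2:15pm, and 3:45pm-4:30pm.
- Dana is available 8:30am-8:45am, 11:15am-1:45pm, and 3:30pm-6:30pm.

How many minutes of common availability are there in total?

150 minutes

Jun ∩ Dana: 12:00–13:45, 15:45–16:30.
Total common minutes: 105 + 45 = 150.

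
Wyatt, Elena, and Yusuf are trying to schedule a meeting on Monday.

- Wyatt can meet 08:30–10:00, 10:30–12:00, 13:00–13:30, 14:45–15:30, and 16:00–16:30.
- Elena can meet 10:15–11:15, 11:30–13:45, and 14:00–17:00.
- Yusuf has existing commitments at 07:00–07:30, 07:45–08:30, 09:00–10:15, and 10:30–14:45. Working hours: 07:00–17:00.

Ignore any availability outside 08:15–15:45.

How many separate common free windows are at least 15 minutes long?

1

Yusuf free within 07:00–17:00: 07:30–07:45, 08:30–09:00, 10:15–10:30, 14:45–17:00.
Wyatt ∩ Elena: 10:30–11:15, 11:30–12:00, 13:00–13:30, 14:45–15:30, 16:00–16:30.
Wyatt ∩ Elena ∩ Yusuf: 14:45–15:30, 16:00–16:30.
Restricted to 08:15–15:45: 14:45–15:30.
Windows ≥ 15 min: 14:45–15:30.
That's 1 window.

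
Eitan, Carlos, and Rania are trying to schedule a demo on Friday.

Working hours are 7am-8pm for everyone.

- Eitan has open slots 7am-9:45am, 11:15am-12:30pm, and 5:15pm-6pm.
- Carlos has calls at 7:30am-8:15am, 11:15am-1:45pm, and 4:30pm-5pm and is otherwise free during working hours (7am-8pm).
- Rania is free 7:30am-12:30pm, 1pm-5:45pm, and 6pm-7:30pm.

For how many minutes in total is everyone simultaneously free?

Carlos free within 07:00–20:00: 07:00–07:30, 08:15–11:15, 13:45–16:30, 17:00–20:00.
Eitan ∩ Carlos: 07:00–07:30, 08:15–09:45, 17:15–18:00.
Eitan ∩ Carlos ∩ Rania: 08:15–09:45, 17:15–17:45.
Total common minutes: 90 + 30 = 120.

120 minutes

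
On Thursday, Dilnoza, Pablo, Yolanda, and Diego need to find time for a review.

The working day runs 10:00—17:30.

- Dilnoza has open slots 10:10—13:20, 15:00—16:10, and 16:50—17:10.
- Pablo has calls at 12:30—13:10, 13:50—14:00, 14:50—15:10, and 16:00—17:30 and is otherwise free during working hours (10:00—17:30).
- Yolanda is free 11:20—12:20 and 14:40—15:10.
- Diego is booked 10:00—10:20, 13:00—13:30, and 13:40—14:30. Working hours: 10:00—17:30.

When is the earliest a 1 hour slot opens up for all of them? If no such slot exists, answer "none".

11:20

Pablo free within 10:00–17:30: 10:00–12:30, 13:10–13:50, 14:00–14:50, 15:10–16:00.
Diego free within 10:00–17:30: 10:20–13:00, 13:30–13:40, 14:30–17:30.
Dilnoza ∩ Pablo: 10:10–12:30, 13:10–13:20, 15:10–16:00.
Dilnoza ∩ Pablo ∩ Yolanda: 11:20–12:20.
Dilnoza ∩ Pablo ∩ Yolanda ∩ Diego: 11:20–12:20.
Windows ≥ 60 min: 11:20–12:20.
Earliest such window starts at 11:20.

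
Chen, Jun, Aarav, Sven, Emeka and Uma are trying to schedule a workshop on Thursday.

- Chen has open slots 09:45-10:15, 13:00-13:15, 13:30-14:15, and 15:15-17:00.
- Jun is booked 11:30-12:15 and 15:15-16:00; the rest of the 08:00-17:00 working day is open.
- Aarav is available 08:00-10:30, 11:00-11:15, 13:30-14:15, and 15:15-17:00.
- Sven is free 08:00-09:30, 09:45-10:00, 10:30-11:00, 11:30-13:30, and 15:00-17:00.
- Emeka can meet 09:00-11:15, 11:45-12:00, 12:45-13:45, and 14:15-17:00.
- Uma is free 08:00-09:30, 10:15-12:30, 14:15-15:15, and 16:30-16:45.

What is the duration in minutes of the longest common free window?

Jun free within 08:00–17:00: 08:00–11:30, 12:15–15:15, 16:00–17:00.
Chen ∩ Jun: 09:45–10:15, 13:00–13:15, 13:30–14:15, 16:00–17:00.
Chen ∩ Jun ∩ Aarav: 09:45–10:15, 13:30–14:15, 16:00–17:00.
Chen ∩ Jun ∩ Aarav ∩ Sven: 09:45–10:00, 16:00–17:00.
Chen ∩ Jun ∩ Aarav ∩ Sven ∩ Emeka: 09:45–10:00, 16:00–17:00.
Chen ∩ Jun ∩ Aarav ∩ Sven ∩ Emeka ∩ Uma: 16:30–16:45.
Single common window of 15 minutes.

15 minutes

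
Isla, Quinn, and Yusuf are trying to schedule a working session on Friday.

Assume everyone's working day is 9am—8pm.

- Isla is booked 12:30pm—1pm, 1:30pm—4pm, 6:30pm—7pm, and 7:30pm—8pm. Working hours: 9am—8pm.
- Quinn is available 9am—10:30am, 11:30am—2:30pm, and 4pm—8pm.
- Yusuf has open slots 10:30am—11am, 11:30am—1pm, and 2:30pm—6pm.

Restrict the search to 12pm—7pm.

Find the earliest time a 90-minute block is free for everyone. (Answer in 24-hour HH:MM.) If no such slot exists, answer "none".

Isla free within 09:00–20:00: 09:00–12:30, 13:00–13:30, 16:00–18:30, 19:00–19:30.
Isla ∩ Quinn: 09:00–10:30, 11:30–12:30, 13:00–13:30, 16:00–18:30, 19:00–19:30.
Isla ∩ Quinn ∩ Yusuf: 11:30–12:30, 16:00–18:00.
Restricted to 12:00–19:00: 12:00–12:30, 16:00–18:00.
Windows ≥ 90 min: 16:00–18:00.
Earliest such window starts at 16:00.

16:00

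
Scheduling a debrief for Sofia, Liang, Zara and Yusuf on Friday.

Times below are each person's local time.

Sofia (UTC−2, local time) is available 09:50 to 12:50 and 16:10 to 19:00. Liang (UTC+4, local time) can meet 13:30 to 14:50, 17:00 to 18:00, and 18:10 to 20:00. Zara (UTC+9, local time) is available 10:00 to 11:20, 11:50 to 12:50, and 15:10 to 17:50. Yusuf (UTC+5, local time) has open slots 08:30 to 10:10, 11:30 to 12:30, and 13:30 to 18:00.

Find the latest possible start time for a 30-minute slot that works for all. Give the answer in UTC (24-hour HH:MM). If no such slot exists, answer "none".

Sofia → UTC: 11:50–14:50, 18:10–21:00.
Liang → UTC: 09:30–10:50, 13:00–14:00, 14:10–16:00.
Zara → UTC: 01:00–02:20, 02:50–03:50, 06:10–08:50.
Yusuf → UTC: 03:30–05:10, 06:30–07:30, 08:30–13:00.
Sofia ∩ Liang: 13:00–14:00, 14:10–14:50.
Sofia ∩ Liang ∩ Zara: (none).
Sofia ∩ Liang ∩ Zara ∩ Yusuf: (none).
Windows ≥ 30 min: (none).

none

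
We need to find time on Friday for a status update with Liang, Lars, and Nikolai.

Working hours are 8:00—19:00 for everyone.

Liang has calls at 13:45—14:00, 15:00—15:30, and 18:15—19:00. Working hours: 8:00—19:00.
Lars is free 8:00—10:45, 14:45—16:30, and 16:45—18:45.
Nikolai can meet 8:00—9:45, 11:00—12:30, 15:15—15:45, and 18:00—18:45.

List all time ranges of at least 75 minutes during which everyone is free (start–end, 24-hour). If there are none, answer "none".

08:00–09:45

Liang free within 08:00–19:00: 08:00–13:45, 14:00–15:00, 15:30–18:15.
Liang ∩ Lars: 08:00–10:45, 14:45–15:00, 15:30–16:30, 16:45–18:15.
Liang ∩ Lars ∩ Nikolai: 08:00–09:45, 15:30–15:45, 18:00–18:15.
Windows ≥ 75 min: 08:00–09:45.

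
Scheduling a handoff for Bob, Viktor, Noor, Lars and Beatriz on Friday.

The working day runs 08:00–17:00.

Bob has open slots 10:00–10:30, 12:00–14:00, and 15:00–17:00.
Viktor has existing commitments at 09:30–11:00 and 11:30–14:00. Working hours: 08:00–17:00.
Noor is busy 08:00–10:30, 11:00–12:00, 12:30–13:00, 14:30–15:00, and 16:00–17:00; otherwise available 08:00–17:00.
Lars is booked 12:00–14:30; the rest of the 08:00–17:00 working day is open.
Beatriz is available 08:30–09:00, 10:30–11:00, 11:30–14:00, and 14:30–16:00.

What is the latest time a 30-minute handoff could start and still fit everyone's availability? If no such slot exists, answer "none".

15:30

Viktor free within 08:00–17:00: 08:00–09:30, 11:00–11:30, 14:00–17:00.
Noor free within 08:00–17:00: 10:30–11:00, 12:00–12:30, 13:00–14:30, 15:00–16:00.
Lars free within 08:00–17:00: 08:00–12:00, 14:30–17:00.
Bob ∩ Viktor: 15:00–17:00.
Bob ∩ Viktor ∩ Noor: 15:00–16:00.
Bob ∩ Viktor ∩ Noor ∩ Lars: 15:00–16:00.
Bob ∩ Viktor ∩ Noor ∩ Lars ∩ Beatriz: 15:00–16:00.
Windows ≥ 30 min: 15:00–16:00.
Latest start in the last window 15:00–16:00 is 16:00 − 30 min = 15:30.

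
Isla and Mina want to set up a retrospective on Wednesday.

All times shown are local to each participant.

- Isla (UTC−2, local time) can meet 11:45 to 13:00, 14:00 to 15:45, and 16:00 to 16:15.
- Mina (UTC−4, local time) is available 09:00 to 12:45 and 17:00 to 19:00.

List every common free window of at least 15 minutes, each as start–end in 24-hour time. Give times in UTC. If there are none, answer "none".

Isla → UTC: 13:45–15:00, 16:00–17:45, 18:00–18:15.
Mina → UTC: 13:00–16:45, 21:00–23:00.
Isla ∩ Mina: 13:45–15:00, 16:00–16:45.
Windows ≥ 15 min: 13:45–15:00, 16:00–16:45.

13:45–15:00, 16:00–16:45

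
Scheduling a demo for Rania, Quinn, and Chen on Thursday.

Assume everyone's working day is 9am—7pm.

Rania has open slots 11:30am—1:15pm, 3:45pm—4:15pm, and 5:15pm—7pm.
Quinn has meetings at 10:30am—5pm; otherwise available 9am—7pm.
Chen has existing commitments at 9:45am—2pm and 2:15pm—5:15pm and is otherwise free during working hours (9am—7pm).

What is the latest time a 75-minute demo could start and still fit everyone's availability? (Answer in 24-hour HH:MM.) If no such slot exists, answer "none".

17:45

Quinn free within 09:00–19:00: 09:00–10:30, 17:00–19:00.
Chen free within 09:00–19:00: 09:00–09:45, 14:00–14:15, 17:15–19:00.
Rania ∩ Quinn: 17:15–19:00.
Rania ∩ Quinn ∩ Chen: 17:15–19:00.
Windows ≥ 75 min: 17:15–19:00.
Latest start in the last window 17:15–19:00 is 19:00 − 75 min = 17:45.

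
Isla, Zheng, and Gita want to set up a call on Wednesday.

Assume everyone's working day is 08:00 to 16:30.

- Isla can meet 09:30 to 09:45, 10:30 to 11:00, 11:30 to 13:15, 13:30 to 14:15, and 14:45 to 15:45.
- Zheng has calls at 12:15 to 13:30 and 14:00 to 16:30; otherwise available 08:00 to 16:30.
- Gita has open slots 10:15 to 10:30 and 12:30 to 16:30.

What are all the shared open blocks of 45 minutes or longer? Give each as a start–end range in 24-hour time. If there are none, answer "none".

Zheng free within 08:00–16:30: 08:00–12:15, 13:30–14:00.
Isla ∩ Zheng: 09:30–09:45, 10:30–11:00, 11:30–12:15, 13:30–14:00.
Isla ∩ Zheng ∩ Gita: 13:30–14:00.
Windows ≥ 45 min: (none).

none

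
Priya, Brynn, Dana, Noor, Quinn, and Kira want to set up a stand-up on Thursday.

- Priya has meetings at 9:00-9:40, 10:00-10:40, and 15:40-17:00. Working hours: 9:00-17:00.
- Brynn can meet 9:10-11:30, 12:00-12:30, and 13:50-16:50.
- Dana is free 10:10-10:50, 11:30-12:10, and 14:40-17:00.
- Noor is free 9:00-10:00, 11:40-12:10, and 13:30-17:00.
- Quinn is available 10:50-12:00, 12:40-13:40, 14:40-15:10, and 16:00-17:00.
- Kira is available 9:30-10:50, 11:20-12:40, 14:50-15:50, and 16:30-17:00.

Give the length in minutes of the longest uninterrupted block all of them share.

Priya free within 09:00–17:00: 09:40–10:00, 10:40–15:40.
Priya ∩ Brynn: 09:40–10:00, 10:40–11:30, 12:00–12:30, 13:50–15:40.
Priya ∩ Brynn ∩ Dana: 10:40–10:50, 12:00–12:10, 14:40–15:40.
Priya ∩ Brynn ∩ Dana ∩ Noor: 12:00–12:10, 14:40–15:40.
Priya ∩ Brynn ∩ Dana ∩ Noor ∩ Quinn: 14:40–15:10.
Priya ∩ Brynn ∩ Dana ∩ Noor ∩ Quinn ∩ Kira: 14:50–15:10.
Single common window of 20 minutes.

20 minutes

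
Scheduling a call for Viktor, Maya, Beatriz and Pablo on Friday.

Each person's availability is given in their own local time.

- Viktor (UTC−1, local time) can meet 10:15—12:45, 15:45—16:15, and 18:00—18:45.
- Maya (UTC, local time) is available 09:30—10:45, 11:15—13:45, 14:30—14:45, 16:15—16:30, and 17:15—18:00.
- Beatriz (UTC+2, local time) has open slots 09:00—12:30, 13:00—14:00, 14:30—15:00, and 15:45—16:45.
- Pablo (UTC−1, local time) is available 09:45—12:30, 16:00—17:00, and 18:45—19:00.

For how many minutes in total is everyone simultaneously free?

75 minutes

Viktor → UTC: 11:15–13:45, 16:45–17:15, 19:00–19:45.
Maya → UTC: 09:30–10:45, 11:15–13:45, 14:30–14:45, 16:15–16:30, 17:15–18:00.
Beatriz → UTC: 07:00–10:30, 11:00–12:00, 12:30–13:00, 13:45–14:45.
Pablo → UTC: 10:45–13:30, 17:00–18:00, 19:45–20:00.
Viktor ∩ Maya: 11:15–13:45.
Viktor ∩ Maya ∩ Beatriz: 11:15–12:00, 12:30–13:00.
Viktor ∩ Maya ∩ Beatriz ∩ Pablo: 11:15–12:00, 12:30–13:00.
Total common minutes: 45 + 30 = 75.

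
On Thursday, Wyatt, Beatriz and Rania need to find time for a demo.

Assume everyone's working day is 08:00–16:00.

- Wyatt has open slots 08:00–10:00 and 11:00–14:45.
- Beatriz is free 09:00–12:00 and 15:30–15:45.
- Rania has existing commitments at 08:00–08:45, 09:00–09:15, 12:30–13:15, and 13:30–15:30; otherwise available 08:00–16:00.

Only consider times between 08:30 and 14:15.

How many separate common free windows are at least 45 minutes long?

2

Rania free within 08:00–16:00: 08:45–09:00, 09:15–12:30, 13:15–13:30, 15:30–16:00.
Wyatt ∩ Beatriz: 09:00–10:00, 11:00–12:00.
Wyatt ∩ Beatriz ∩ Rania: 09:15–10:00, 11:00–12:00.
Restricted to 08:30–14:15: 09:15–10:00, 11:00–12:00.
Windows ≥ 45 min: 09:15–10:00, 11:00–12:00.
That's 2 windows.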